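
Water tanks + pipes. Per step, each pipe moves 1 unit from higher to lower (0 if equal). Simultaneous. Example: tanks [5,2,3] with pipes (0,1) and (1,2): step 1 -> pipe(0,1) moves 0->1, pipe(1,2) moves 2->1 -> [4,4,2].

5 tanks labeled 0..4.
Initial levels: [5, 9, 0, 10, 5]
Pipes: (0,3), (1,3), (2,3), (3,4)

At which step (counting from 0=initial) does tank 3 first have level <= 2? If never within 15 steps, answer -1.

Step 1: flows [3->0,3->1,3->2,3->4] -> levels [6 10 1 6 6]
Step 2: flows [0=3,1->3,3->2,3=4] -> levels [6 9 2 6 6]
Step 3: flows [0=3,1->3,3->2,3=4] -> levels [6 8 3 6 6]
Step 4: flows [0=3,1->3,3->2,3=4] -> levels [6 7 4 6 6]
Step 5: flows [0=3,1->3,3->2,3=4] -> levels [6 6 5 6 6]
Step 6: flows [0=3,1=3,3->2,3=4] -> levels [6 6 6 5 6]
Step 7: flows [0->3,1->3,2->3,4->3] -> levels [5 5 5 9 5]
Step 8: flows [3->0,3->1,3->2,3->4] -> levels [6 6 6 5 6]
  -> period-2 cycle (repeats step 6); tank 3 never drops to <=2
Tank 3 never reaches <=2 within 15 steps

Answer: -1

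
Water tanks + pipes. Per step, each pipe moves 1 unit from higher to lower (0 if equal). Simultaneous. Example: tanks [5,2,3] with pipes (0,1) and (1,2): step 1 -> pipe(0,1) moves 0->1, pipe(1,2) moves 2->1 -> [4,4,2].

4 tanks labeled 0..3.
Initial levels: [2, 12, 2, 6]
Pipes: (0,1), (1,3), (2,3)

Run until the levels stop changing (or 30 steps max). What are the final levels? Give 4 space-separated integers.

Step 1: flows [1->0,1->3,3->2] -> levels [3 10 3 6]
Step 2: flows [1->0,1->3,3->2] -> levels [4 8 4 6]
Step 3: flows [1->0,1->3,3->2] -> levels [5 6 5 6]
Step 4: flows [1->0,1=3,3->2] -> levels [6 5 6 5]
Step 5: flows [0->1,1=3,2->3] -> levels [5 6 5 6]
  -> period-2 cycle: step 5 state = step 3 state; never stabilizes
  -> state at step 30: (30-3) mod 2 = 1, same as step 4 -> [6 5 6 5]

Answer: 6 5 6 5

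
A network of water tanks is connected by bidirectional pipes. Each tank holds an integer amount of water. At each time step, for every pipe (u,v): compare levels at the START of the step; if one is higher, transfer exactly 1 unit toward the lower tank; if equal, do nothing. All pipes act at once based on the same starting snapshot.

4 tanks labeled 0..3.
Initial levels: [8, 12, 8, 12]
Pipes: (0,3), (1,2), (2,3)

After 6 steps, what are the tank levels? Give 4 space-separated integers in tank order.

Step 1: flows [3->0,1->2,3->2] -> levels [9 11 10 10]
Step 2: flows [3->0,1->2,2=3] -> levels [10 10 11 9]
Step 3: flows [0->3,2->1,2->3] -> levels [9 11 9 11]
Step 4: flows [3->0,1->2,3->2] -> levels [10 10 11 9]
  -> period-2 cycle: step 4 state = step 2 state
  -> state at step 6: (6-2) mod 2 = 0, same as step 2 -> [10 10 11 9]

Answer: 10 10 11 9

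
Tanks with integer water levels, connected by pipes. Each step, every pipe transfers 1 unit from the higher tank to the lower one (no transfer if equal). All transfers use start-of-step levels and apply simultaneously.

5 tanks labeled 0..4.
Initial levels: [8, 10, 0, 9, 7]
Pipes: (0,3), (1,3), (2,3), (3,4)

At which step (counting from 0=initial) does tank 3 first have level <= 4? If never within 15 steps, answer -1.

Answer: 6

Derivation:
Step 1: flows [3->0,1->3,3->2,3->4] -> levels [9 9 1 7 8]
Step 2: flows [0->3,1->3,3->2,4->3] -> levels [8 8 2 9 7]
Step 3: flows [3->0,3->1,3->2,3->4] -> levels [9 9 3 5 8]
Step 4: flows [0->3,1->3,3->2,4->3] -> levels [8 8 4 7 7]
Step 5: flows [0->3,1->3,3->2,3=4] -> levels [7 7 5 8 7]
Step 6: flows [3->0,3->1,3->2,3->4] -> levels [8 8 6 4 8]
Tank 3 first reaches <=4 at step 6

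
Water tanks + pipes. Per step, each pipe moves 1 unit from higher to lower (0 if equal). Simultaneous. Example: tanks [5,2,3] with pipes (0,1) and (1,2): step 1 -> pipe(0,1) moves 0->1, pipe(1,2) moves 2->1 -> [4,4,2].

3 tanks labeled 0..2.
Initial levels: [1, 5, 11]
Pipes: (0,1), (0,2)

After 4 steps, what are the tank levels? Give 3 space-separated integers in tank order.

Answer: 5 5 7

Derivation:
Step 1: flows [1->0,2->0] -> levels [3 4 10]
Step 2: flows [1->0,2->0] -> levels [5 3 9]
Step 3: flows [0->1,2->0] -> levels [5 4 8]
Step 4: flows [0->1,2->0] -> levels [5 5 7]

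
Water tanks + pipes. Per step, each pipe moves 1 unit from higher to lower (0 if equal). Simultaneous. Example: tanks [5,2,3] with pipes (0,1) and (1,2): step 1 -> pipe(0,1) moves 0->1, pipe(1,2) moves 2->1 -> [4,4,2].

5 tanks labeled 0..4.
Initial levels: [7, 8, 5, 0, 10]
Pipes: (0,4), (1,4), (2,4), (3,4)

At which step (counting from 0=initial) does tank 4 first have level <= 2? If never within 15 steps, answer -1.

Answer: -1

Derivation:
Step 1: flows [4->0,4->1,4->2,4->3] -> levels [8 9 6 1 6]
Step 2: flows [0->4,1->4,2=4,4->3] -> levels [7 8 6 2 7]
Step 3: flows [0=4,1->4,4->2,4->3] -> levels [7 7 7 3 6]
Step 4: flows [0->4,1->4,2->4,4->3] -> levels [6 6 6 4 8]
Step 5: flows [4->0,4->1,4->2,4->3] -> levels [7 7 7 5 4]
Step 6: flows [0->4,1->4,2->4,3->4] -> levels [6 6 6 4 8]
  -> period-2 cycle (repeats step 4); tank 4 never drops to <=2
Tank 4 never reaches <=2 within 15 steps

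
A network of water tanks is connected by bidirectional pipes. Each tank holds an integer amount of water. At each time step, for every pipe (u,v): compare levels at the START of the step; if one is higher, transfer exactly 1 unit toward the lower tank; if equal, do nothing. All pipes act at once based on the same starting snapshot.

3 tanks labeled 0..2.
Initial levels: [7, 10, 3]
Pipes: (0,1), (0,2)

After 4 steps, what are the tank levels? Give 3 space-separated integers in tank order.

Answer: 6 7 7

Derivation:
Step 1: flows [1->0,0->2] -> levels [7 9 4]
Step 2: flows [1->0,0->2] -> levels [7 8 5]
Step 3: flows [1->0,0->2] -> levels [7 7 6]
Step 4: flows [0=1,0->2] -> levels [6 7 7]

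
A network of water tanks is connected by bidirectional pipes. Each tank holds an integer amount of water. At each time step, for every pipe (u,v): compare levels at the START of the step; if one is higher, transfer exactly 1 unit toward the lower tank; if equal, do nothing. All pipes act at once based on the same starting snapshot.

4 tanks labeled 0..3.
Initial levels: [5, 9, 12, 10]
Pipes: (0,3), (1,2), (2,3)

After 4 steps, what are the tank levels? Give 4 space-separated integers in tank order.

Answer: 9 9 10 8

Derivation:
Step 1: flows [3->0,2->1,2->3] -> levels [6 10 10 10]
Step 2: flows [3->0,1=2,2=3] -> levels [7 10 10 9]
Step 3: flows [3->0,1=2,2->3] -> levels [8 10 9 9]
Step 4: flows [3->0,1->2,2=3] -> levels [9 9 10 8]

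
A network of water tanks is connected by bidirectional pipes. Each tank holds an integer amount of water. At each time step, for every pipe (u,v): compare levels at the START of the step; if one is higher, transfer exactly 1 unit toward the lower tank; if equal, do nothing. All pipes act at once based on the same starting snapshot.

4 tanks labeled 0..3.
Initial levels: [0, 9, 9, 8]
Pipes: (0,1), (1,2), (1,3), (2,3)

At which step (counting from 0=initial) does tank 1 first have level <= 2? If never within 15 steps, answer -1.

Step 1: flows [1->0,1=2,1->3,2->3] -> levels [1 7 8 10]
Step 2: flows [1->0,2->1,3->1,3->2] -> levels [2 8 8 8]
Step 3: flows [1->0,1=2,1=3,2=3] -> levels [3 7 8 8]
Step 4: flows [1->0,2->1,3->1,2=3] -> levels [4 8 7 7]
Step 5: flows [1->0,1->2,1->3,2=3] -> levels [5 5 8 8]
Step 6: flows [0=1,2->1,3->1,2=3] -> levels [5 7 7 7]
Step 7: flows [1->0,1=2,1=3,2=3] -> levels [6 6 7 7]
Step 8: flows [0=1,2->1,3->1,2=3] -> levels [6 8 6 6]
Step 9: flows [1->0,1->2,1->3,2=3] -> levels [7 5 7 7]
Step 10: flows [0->1,2->1,3->1,2=3] -> levels [6 8 6 6]
  -> period-2 cycle (repeats step 8); tank 1 never drops to <=2
Tank 1 never reaches <=2 within 15 steps

Answer: -1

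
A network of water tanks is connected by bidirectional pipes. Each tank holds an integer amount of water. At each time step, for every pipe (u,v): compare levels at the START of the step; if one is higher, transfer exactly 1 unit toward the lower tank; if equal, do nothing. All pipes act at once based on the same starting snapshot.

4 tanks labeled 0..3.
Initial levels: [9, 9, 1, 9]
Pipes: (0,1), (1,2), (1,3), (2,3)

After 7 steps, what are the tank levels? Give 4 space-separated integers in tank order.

Answer: 8 6 7 7

Derivation:
Step 1: flows [0=1,1->2,1=3,3->2] -> levels [9 8 3 8]
Step 2: flows [0->1,1->2,1=3,3->2] -> levels [8 8 5 7]
Step 3: flows [0=1,1->2,1->3,3->2] -> levels [8 6 7 7]
Step 4: flows [0->1,2->1,3->1,2=3] -> levels [7 9 6 6]
Step 5: flows [1->0,1->2,1->3,2=3] -> levels [8 6 7 7]
  -> period-2 cycle: step 5 state = step 3 state
  -> state at step 7: (7-3) mod 2 = 0, same as step 3 -> [8 6 7 7]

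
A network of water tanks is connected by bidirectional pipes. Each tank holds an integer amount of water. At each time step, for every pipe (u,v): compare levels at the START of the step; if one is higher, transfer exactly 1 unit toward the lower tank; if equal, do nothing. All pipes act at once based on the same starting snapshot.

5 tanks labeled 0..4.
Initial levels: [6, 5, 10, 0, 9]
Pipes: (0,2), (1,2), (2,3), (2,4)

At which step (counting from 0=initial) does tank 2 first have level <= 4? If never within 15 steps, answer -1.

Step 1: flows [2->0,2->1,2->3,2->4] -> levels [7 6 6 1 10]
Step 2: flows [0->2,1=2,2->3,4->2] -> levels [6 6 7 2 9]
Step 3: flows [2->0,2->1,2->3,4->2] -> levels [7 7 5 3 8]
Step 4: flows [0->2,1->2,2->3,4->2] -> levels [6 6 7 4 7]
Step 5: flows [2->0,2->1,2->3,2=4] -> levels [7 7 4 5 7]
Tank 2 first reaches <=4 at step 5

Answer: 5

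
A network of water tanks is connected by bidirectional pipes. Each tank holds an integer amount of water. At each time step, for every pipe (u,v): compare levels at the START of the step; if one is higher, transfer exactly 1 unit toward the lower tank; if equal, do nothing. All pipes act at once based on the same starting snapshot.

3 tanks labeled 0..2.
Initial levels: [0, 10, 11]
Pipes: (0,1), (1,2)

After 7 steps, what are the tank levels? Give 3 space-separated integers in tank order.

Step 1: flows [1->0,2->1] -> levels [1 10 10]
Step 2: flows [1->0,1=2] -> levels [2 9 10]
Step 3: flows [1->0,2->1] -> levels [3 9 9]
Step 4: flows [1->0,1=2] -> levels [4 8 9]
Step 5: flows [1->0,2->1] -> levels [5 8 8]
Step 6: flows [1->0,1=2] -> levels [6 7 8]
Step 7: flows [1->0,2->1] -> levels [7 7 7]

Answer: 7 7 7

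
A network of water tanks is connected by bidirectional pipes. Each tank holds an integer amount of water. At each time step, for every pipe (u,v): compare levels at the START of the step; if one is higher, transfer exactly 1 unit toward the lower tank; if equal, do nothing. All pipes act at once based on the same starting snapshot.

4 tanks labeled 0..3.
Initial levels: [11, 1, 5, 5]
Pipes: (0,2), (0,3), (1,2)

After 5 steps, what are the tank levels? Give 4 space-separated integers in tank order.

Answer: 5 5 6 6

Derivation:
Step 1: flows [0->2,0->3,2->1] -> levels [9 2 5 6]
Step 2: flows [0->2,0->3,2->1] -> levels [7 3 5 7]
Step 3: flows [0->2,0=3,2->1] -> levels [6 4 5 7]
Step 4: flows [0->2,3->0,2->1] -> levels [6 5 5 6]
Step 5: flows [0->2,0=3,1=2] -> levels [5 5 6 6]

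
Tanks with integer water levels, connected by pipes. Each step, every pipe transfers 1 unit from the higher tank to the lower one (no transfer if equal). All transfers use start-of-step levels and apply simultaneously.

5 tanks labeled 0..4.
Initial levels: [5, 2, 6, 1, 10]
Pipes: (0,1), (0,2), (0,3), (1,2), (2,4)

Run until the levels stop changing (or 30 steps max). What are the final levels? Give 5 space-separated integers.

Answer: 3 6 5 5 5

Derivation:
Step 1: flows [0->1,2->0,0->3,2->1,4->2] -> levels [4 4 5 2 9]
Step 2: flows [0=1,2->0,0->3,2->1,4->2] -> levels [4 5 4 3 8]
Step 3: flows [1->0,0=2,0->3,1->2,4->2] -> levels [4 3 6 4 7]
Step 4: flows [0->1,2->0,0=3,2->1,4->2] -> levels [4 5 5 4 6]
Step 5: flows [1->0,2->0,0=3,1=2,4->2] -> levels [6 4 5 4 5]
Step 6: flows [0->1,0->2,0->3,2->1,2=4] -> levels [3 6 5 5 5]
Step 7: flows [1->0,2->0,3->0,1->2,2=4] -> levels [6 4 5 4 5]
  -> period-2 cycle: step 7 state = step 5 state; never stabilizes
  -> state at step 30: (30-5) mod 2 = 1, same as step 6 -> [3 6 5 5 5]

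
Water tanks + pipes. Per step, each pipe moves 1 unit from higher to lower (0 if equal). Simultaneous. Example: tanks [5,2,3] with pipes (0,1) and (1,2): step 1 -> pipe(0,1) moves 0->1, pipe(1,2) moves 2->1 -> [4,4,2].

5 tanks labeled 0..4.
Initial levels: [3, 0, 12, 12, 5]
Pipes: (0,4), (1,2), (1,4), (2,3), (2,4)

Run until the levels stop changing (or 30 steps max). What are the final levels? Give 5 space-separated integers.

Answer: 6 6 8 7 5

Derivation:
Step 1: flows [4->0,2->1,4->1,2=3,2->4] -> levels [4 2 10 12 4]
Step 2: flows [0=4,2->1,4->1,3->2,2->4] -> levels [4 4 9 11 4]
Step 3: flows [0=4,2->1,1=4,3->2,2->4] -> levels [4 5 8 10 5]
Step 4: flows [4->0,2->1,1=4,3->2,2->4] -> levels [5 6 7 9 5]
Step 5: flows [0=4,2->1,1->4,3->2,2->4] -> levels [5 6 6 8 7]
Step 6: flows [4->0,1=2,4->1,3->2,4->2] -> levels [6 7 8 7 4]
Step 7: flows [0->4,2->1,1->4,2->3,2->4] -> levels [5 7 5 8 7]
Step 8: flows [4->0,1->2,1=4,3->2,4->2] -> levels [6 6 8 7 5]
Step 9: flows [0->4,2->1,1->4,2->3,2->4] -> levels [5 6 5 8 8]
Step 10: flows [4->0,1->2,4->1,3->2,4->2] -> levels [6 6 8 7 5]
  -> period-2 cycle: step 10 state = step 8 state; never stabilizes
  -> state at step 30: (30-8) mod 2 = 0, same as step 8 -> [6 6 8 7 5]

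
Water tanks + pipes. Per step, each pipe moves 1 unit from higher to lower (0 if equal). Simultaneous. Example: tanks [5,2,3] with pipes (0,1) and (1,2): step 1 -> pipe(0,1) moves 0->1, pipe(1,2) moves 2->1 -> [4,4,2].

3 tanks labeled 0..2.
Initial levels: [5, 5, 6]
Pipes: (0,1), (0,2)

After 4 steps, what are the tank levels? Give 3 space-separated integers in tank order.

Step 1: flows [0=1,2->0] -> levels [6 5 5]
Step 2: flows [0->1,0->2] -> levels [4 6 6]
Step 3: flows [1->0,2->0] -> levels [6 5 5]
  -> period-2 cycle: step 3 state = step 1 state
  -> state at step 4: (4-1) mod 2 = 1, same as step 2 -> [4 6 6]

Answer: 4 6 6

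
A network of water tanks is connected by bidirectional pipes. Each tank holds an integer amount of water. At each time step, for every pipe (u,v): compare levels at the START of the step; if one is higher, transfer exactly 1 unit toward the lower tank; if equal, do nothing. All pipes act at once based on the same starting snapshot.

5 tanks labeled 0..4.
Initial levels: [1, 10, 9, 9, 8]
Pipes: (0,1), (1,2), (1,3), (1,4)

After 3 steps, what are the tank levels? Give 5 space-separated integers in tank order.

Answer: 4 9 8 8 8

Derivation:
Step 1: flows [1->0,1->2,1->3,1->4] -> levels [2 6 10 10 9]
Step 2: flows [1->0,2->1,3->1,4->1] -> levels [3 8 9 9 8]
Step 3: flows [1->0,2->1,3->1,1=4] -> levels [4 9 8 8 8]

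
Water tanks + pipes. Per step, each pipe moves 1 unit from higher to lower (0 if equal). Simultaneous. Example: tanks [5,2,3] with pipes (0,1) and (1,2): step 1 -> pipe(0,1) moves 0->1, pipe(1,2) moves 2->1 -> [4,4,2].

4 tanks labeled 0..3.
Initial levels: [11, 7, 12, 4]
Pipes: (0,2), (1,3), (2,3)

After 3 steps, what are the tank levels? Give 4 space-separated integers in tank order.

Step 1: flows [2->0,1->3,2->3] -> levels [12 6 10 6]
Step 2: flows [0->2,1=3,2->3] -> levels [11 6 10 7]
Step 3: flows [0->2,3->1,2->3] -> levels [10 7 10 7]

Answer: 10 7 10 7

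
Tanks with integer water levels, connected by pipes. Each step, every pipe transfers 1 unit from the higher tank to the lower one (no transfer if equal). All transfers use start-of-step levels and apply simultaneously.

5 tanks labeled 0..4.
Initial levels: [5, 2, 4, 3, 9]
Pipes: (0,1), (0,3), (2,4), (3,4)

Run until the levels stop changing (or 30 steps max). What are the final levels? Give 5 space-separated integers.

Step 1: flows [0->1,0->3,4->2,4->3] -> levels [3 3 5 5 7]
Step 2: flows [0=1,3->0,4->2,4->3] -> levels [4 3 6 5 5]
Step 3: flows [0->1,3->0,2->4,3=4] -> levels [4 4 5 4 6]
Step 4: flows [0=1,0=3,4->2,4->3] -> levels [4 4 6 5 4]
Step 5: flows [0=1,3->0,2->4,3->4] -> levels [5 4 5 3 6]
Step 6: flows [0->1,0->3,4->2,4->3] -> levels [3 5 6 5 4]
Step 7: flows [1->0,3->0,2->4,3->4] -> levels [5 4 5 3 6]
  -> period-2 cycle: step 7 state = step 5 state; never stabilizes
  -> state at step 30: (30-5) mod 2 = 1, same as step 6 -> [3 5 6 5 4]

Answer: 3 5 6 5 4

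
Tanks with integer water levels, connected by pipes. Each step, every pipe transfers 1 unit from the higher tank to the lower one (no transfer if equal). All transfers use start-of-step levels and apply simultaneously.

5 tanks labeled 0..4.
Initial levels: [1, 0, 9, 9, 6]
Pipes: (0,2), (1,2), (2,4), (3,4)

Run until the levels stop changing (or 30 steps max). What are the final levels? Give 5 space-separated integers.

Step 1: flows [2->0,2->1,2->4,3->4] -> levels [2 1 6 8 8]
Step 2: flows [2->0,2->1,4->2,3=4] -> levels [3 2 5 8 7]
Step 3: flows [2->0,2->1,4->2,3->4] -> levels [4 3 4 7 7]
Step 4: flows [0=2,2->1,4->2,3=4] -> levels [4 4 4 7 6]
Step 5: flows [0=2,1=2,4->2,3->4] -> levels [4 4 5 6 6]
Step 6: flows [2->0,2->1,4->2,3=4] -> levels [5 5 4 6 5]
Step 7: flows [0->2,1->2,4->2,3->4] -> levels [4 4 7 5 5]
Step 8: flows [2->0,2->1,2->4,3=4] -> levels [5 5 4 5 6]
Step 9: flows [0->2,1->2,4->2,4->3] -> levels [4 4 7 6 4]
Step 10: flows [2->0,2->1,2->4,3->4] -> levels [5 5 4 5 6]
  -> period-2 cycle: step 10 state = step 8 state; never stabilizes
  -> state at step 30: (30-8) mod 2 = 0, same as step 8 -> [5 5 4 5 6]

Answer: 5 5 4 5 6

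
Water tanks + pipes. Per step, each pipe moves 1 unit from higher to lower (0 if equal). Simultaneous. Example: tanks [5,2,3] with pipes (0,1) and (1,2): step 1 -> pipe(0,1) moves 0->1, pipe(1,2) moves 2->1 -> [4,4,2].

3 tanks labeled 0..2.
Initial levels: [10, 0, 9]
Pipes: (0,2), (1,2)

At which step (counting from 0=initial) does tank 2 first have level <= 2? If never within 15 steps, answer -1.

Step 1: flows [0->2,2->1] -> levels [9 1 9]
Step 2: flows [0=2,2->1] -> levels [9 2 8]
Step 3: flows [0->2,2->1] -> levels [8 3 8]
Step 4: flows [0=2,2->1] -> levels [8 4 7]
Step 5: flows [0->2,2->1] -> levels [7 5 7]
Step 6: flows [0=2,2->1] -> levels [7 6 6]
Step 7: flows [0->2,1=2] -> levels [6 6 7]
Step 8: flows [2->0,2->1] -> levels [7 7 5]
Step 9: flows [0->2,1->2] -> levels [6 6 7]
  -> period-2 cycle (repeats step 7); tank 2 never drops to <=2
Tank 2 never reaches <=2 within 15 steps

Answer: -1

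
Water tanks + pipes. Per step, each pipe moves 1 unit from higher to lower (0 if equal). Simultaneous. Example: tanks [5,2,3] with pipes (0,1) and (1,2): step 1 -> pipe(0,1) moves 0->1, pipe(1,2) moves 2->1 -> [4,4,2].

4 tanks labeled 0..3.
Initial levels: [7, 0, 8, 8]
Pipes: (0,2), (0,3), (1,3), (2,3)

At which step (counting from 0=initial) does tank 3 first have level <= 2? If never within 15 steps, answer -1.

Step 1: flows [2->0,3->0,3->1,2=3] -> levels [9 1 7 6]
Step 2: flows [0->2,0->3,3->1,2->3] -> levels [7 2 7 7]
Step 3: flows [0=2,0=3,3->1,2=3] -> levels [7 3 7 6]
Step 4: flows [0=2,0->3,3->1,2->3] -> levels [6 4 6 7]
Step 5: flows [0=2,3->0,3->1,3->2] -> levels [7 5 7 4]
Step 6: flows [0=2,0->3,1->3,2->3] -> levels [6 4 6 7]
  -> period-2 cycle (repeats step 4); tank 3 never drops to <=2
Tank 3 never reaches <=2 within 15 steps

Answer: -1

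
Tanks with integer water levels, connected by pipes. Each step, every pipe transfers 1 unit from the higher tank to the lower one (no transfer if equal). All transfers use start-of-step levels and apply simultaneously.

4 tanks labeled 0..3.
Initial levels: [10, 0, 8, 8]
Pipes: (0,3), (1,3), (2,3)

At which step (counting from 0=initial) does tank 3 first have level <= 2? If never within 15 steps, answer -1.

Answer: -1

Derivation:
Step 1: flows [0->3,3->1,2=3] -> levels [9 1 8 8]
Step 2: flows [0->3,3->1,2=3] -> levels [8 2 8 8]
Step 3: flows [0=3,3->1,2=3] -> levels [8 3 8 7]
Step 4: flows [0->3,3->1,2->3] -> levels [7 4 7 8]
Step 5: flows [3->0,3->1,3->2] -> levels [8 5 8 5]
Step 6: flows [0->3,1=3,2->3] -> levels [7 5 7 7]
Step 7: flows [0=3,3->1,2=3] -> levels [7 6 7 6]
Step 8: flows [0->3,1=3,2->3] -> levels [6 6 6 8]
Step 9: flows [3->0,3->1,3->2] -> levels [7 7 7 5]
Step 10: flows [0->3,1->3,2->3] -> levels [6 6 6 8]
  -> period-2 cycle (repeats step 8); tank 3 never drops to <=2
Tank 3 never reaches <=2 within 15 steps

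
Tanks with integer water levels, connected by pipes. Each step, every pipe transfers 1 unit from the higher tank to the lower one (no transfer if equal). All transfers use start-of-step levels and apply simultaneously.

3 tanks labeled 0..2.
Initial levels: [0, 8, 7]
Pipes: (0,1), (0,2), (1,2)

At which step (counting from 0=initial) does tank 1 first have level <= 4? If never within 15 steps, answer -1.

Step 1: flows [1->0,2->0,1->2] -> levels [2 6 7]
Step 2: flows [1->0,2->0,2->1] -> levels [4 6 5]
Step 3: flows [1->0,2->0,1->2] -> levels [6 4 5]
Tank 1 first reaches <=4 at step 3

Answer: 3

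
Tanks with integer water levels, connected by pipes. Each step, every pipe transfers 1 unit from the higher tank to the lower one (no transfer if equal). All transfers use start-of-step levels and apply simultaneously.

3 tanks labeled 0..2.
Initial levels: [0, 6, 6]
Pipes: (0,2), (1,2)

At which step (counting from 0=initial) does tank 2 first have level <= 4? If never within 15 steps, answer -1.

Answer: 3

Derivation:
Step 1: flows [2->0,1=2] -> levels [1 6 5]
Step 2: flows [2->0,1->2] -> levels [2 5 5]
Step 3: flows [2->0,1=2] -> levels [3 5 4]
Tank 2 first reaches <=4 at step 3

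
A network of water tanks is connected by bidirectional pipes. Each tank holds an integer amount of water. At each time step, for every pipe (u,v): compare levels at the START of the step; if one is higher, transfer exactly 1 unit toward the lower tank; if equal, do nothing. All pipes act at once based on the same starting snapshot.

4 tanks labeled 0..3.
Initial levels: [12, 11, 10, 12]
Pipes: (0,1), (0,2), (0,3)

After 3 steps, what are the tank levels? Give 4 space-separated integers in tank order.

Step 1: flows [0->1,0->2,0=3] -> levels [10 12 11 12]
Step 2: flows [1->0,2->0,3->0] -> levels [13 11 10 11]
Step 3: flows [0->1,0->2,0->3] -> levels [10 12 11 12]

Answer: 10 12 11 12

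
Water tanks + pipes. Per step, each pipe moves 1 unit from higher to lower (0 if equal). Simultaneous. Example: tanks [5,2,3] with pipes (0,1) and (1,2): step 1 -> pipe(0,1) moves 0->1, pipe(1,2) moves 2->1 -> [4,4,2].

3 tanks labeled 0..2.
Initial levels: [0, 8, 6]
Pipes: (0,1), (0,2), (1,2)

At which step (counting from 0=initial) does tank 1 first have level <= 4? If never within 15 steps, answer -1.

Answer: 3

Derivation:
Step 1: flows [1->0,2->0,1->2] -> levels [2 6 6]
Step 2: flows [1->0,2->0,1=2] -> levels [4 5 5]
Step 3: flows [1->0,2->0,1=2] -> levels [6 4 4]
Tank 1 first reaches <=4 at step 3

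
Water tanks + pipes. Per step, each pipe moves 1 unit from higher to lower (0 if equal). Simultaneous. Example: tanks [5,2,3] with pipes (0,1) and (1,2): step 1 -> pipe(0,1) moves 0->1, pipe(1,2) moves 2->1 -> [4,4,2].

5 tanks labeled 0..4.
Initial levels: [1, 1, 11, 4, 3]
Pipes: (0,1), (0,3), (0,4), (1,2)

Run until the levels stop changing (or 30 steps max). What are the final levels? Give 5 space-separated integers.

Step 1: flows [0=1,3->0,4->0,2->1] -> levels [3 2 10 3 2]
Step 2: flows [0->1,0=3,0->4,2->1] -> levels [1 4 9 3 3]
Step 3: flows [1->0,3->0,4->0,2->1] -> levels [4 4 8 2 2]
Step 4: flows [0=1,0->3,0->4,2->1] -> levels [2 5 7 3 3]
Step 5: flows [1->0,3->0,4->0,2->1] -> levels [5 5 6 2 2]
Step 6: flows [0=1,0->3,0->4,2->1] -> levels [3 6 5 3 3]
Step 7: flows [1->0,0=3,0=4,1->2] -> levels [4 4 6 3 3]
Step 8: flows [0=1,0->3,0->4,2->1] -> levels [2 5 5 4 4]
Step 9: flows [1->0,3->0,4->0,1=2] -> levels [5 4 5 3 3]
Step 10: flows [0->1,0->3,0->4,2->1] -> levels [2 6 4 4 4]
Step 11: flows [1->0,3->0,4->0,1->2] -> levels [5 4 5 3 3]
  -> period-2 cycle: step 11 state = step 9 state; never stabilizes
  -> state at step 30: (30-9) mod 2 = 1, same as step 10 -> [2 6 4 4 4]

Answer: 2 6 4 4 4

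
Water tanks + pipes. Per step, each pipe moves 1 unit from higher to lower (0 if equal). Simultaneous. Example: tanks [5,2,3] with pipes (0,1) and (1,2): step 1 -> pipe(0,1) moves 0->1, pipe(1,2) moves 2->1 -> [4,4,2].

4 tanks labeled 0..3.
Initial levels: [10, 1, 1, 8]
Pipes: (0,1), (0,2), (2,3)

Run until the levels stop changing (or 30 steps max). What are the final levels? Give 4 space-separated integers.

Answer: 6 4 4 6

Derivation:
Step 1: flows [0->1,0->2,3->2] -> levels [8 2 3 7]
Step 2: flows [0->1,0->2,3->2] -> levels [6 3 5 6]
Step 3: flows [0->1,0->2,3->2] -> levels [4 4 7 5]
Step 4: flows [0=1,2->0,2->3] -> levels [5 4 5 6]
Step 5: flows [0->1,0=2,3->2] -> levels [4 5 6 5]
Step 6: flows [1->0,2->0,2->3] -> levels [6 4 4 6]
Step 7: flows [0->1,0->2,3->2] -> levels [4 5 6 5]
  -> period-2 cycle: step 7 state = step 5 state; never stabilizes
  -> state at step 30: (30-5) mod 2 = 1, same as step 6 -> [6 4 4 6]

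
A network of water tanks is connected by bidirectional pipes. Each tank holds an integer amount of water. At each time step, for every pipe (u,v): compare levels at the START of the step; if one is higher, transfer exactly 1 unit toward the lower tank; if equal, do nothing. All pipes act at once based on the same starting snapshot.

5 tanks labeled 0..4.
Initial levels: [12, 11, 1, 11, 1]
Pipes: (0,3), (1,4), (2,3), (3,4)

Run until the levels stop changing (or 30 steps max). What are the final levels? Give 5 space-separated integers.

Answer: 8 7 7 5 9

Derivation:
Step 1: flows [0->3,1->4,3->2,3->4] -> levels [11 10 2 10 3]
Step 2: flows [0->3,1->4,3->2,3->4] -> levels [10 9 3 9 5]
Step 3: flows [0->3,1->4,3->2,3->4] -> levels [9 8 4 8 7]
Step 4: flows [0->3,1->4,3->2,3->4] -> levels [8 7 5 7 9]
Step 5: flows [0->3,4->1,3->2,4->3] -> levels [7 8 6 8 7]
Step 6: flows [3->0,1->4,3->2,3->4] -> levels [8 7 7 5 9]
Step 7: flows [0->3,4->1,2->3,4->3] -> levels [7 8 6 8 7]
  -> period-2 cycle: step 7 state = step 5 state; never stabilizes
  -> state at step 30: (30-5) mod 2 = 1, same as step 6 -> [8 7 7 5 9]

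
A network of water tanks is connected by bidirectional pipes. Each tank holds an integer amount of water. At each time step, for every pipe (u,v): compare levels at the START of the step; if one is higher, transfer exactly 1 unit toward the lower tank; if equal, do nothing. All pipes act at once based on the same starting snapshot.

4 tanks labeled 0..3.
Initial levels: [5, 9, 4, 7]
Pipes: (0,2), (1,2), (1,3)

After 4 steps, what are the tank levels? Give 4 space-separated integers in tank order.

Step 1: flows [0->2,1->2,1->3] -> levels [4 7 6 8]
Step 2: flows [2->0,1->2,3->1] -> levels [5 7 6 7]
Step 3: flows [2->0,1->2,1=3] -> levels [6 6 6 7]
Step 4: flows [0=2,1=2,3->1] -> levels [6 7 6 6]

Answer: 6 7 6 6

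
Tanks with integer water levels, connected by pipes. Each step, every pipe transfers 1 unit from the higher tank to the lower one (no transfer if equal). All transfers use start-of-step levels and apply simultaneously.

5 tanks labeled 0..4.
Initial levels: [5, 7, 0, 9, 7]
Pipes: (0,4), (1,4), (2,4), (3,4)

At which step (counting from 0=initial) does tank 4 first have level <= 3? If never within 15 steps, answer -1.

Answer: -1

Derivation:
Step 1: flows [4->0,1=4,4->2,3->4] -> levels [6 7 1 8 6]
Step 2: flows [0=4,1->4,4->2,3->4] -> levels [6 6 2 7 7]
Step 3: flows [4->0,4->1,4->2,3=4] -> levels [7 7 3 7 4]
Step 4: flows [0->4,1->4,4->2,3->4] -> levels [6 6 4 6 6]
Step 5: flows [0=4,1=4,4->2,3=4] -> levels [6 6 5 6 5]
Step 6: flows [0->4,1->4,2=4,3->4] -> levels [5 5 5 5 8]
Step 7: flows [4->0,4->1,4->2,4->3] -> levels [6 6 6 6 4]
Step 8: flows [0->4,1->4,2->4,3->4] -> levels [5 5 5 5 8]
  -> period-2 cycle (repeats step 6); tank 4 never drops to <=3
Tank 4 never reaches <=3 within 15 steps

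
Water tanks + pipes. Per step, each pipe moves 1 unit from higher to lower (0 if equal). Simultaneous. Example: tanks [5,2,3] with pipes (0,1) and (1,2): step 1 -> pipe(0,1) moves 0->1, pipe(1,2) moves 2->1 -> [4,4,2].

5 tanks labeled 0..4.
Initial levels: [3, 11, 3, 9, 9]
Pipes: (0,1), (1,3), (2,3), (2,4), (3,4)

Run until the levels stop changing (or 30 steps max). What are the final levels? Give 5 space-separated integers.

Answer: 6 7 8 6 8

Derivation:
Step 1: flows [1->0,1->3,3->2,4->2,3=4] -> levels [4 9 5 9 8]
Step 2: flows [1->0,1=3,3->2,4->2,3->4] -> levels [5 8 7 7 8]
Step 3: flows [1->0,1->3,2=3,4->2,4->3] -> levels [6 6 8 9 6]
Step 4: flows [0=1,3->1,3->2,2->4,3->4] -> levels [6 7 8 6 8]
Step 5: flows [1->0,1->3,2->3,2=4,4->3] -> levels [7 5 7 9 7]
Step 6: flows [0->1,3->1,3->2,2=4,3->4] -> levels [6 7 8 6 8]
  -> period-2 cycle: step 6 state = step 4 state; never stabilizes
  -> state at step 30: (30-4) mod 2 = 0, same as step 4 -> [6 7 8 6 8]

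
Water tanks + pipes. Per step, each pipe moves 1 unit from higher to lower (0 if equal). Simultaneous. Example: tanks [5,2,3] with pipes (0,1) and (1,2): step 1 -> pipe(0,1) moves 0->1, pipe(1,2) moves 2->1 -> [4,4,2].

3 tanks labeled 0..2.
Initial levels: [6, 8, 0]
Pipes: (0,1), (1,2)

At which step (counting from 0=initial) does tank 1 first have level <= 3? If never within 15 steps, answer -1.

Answer: -1

Derivation:
Step 1: flows [1->0,1->2] -> levels [7 6 1]
Step 2: flows [0->1,1->2] -> levels [6 6 2]
Step 3: flows [0=1,1->2] -> levels [6 5 3]
Step 4: flows [0->1,1->2] -> levels [5 5 4]
Step 5: flows [0=1,1->2] -> levels [5 4 5]
Step 6: flows [0->1,2->1] -> levels [4 6 4]
Step 7: flows [1->0,1->2] -> levels [5 4 5]
  -> period-2 cycle (repeats step 5); tank 1 never drops to <=3
Tank 1 never reaches <=3 within 15 steps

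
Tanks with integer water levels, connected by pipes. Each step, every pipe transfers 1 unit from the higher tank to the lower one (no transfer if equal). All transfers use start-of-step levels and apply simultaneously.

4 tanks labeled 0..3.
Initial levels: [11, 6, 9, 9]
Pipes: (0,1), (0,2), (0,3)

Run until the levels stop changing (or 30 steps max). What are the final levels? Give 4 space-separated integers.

Step 1: flows [0->1,0->2,0->3] -> levels [8 7 10 10]
Step 2: flows [0->1,2->0,3->0] -> levels [9 8 9 9]
Step 3: flows [0->1,0=2,0=3] -> levels [8 9 9 9]
Step 4: flows [1->0,2->0,3->0] -> levels [11 8 8 8]
Step 5: flows [0->1,0->2,0->3] -> levels [8 9 9 9]
  -> period-2 cycle: step 5 state = step 3 state; never stabilizes
  -> state at step 30: (30-3) mod 2 = 1, same as step 4 -> [11 8 8 8]

Answer: 11 8 8 8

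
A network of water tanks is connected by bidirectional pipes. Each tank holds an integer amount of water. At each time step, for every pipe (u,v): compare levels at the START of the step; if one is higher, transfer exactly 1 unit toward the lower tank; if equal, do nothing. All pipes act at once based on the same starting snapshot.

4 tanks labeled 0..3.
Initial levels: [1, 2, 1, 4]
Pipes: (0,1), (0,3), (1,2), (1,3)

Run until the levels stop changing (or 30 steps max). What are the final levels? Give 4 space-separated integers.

Answer: 1 4 1 2

Derivation:
Step 1: flows [1->0,3->0,1->2,3->1] -> levels [3 1 2 2]
Step 2: flows [0->1,0->3,2->1,3->1] -> levels [1 4 1 2]
Step 3: flows [1->0,3->0,1->2,1->3] -> levels [3 1 2 2]
  -> period-2 cycle: step 3 state = step 1 state; never stabilizes
  -> state at step 30: (30-1) mod 2 = 1, same as step 2 -> [1 4 1 2]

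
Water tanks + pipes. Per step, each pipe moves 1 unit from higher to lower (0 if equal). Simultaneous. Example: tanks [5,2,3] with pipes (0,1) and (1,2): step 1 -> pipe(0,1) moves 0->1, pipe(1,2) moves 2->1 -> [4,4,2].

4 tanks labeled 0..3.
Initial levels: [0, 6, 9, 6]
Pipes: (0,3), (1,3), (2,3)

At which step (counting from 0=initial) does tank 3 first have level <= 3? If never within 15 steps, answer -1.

Answer: 6

Derivation:
Step 1: flows [3->0,1=3,2->3] -> levels [1 6 8 6]
Step 2: flows [3->0,1=3,2->3] -> levels [2 6 7 6]
Step 3: flows [3->0,1=3,2->3] -> levels [3 6 6 6]
Step 4: flows [3->0,1=3,2=3] -> levels [4 6 6 5]
Step 5: flows [3->0,1->3,2->3] -> levels [5 5 5 6]
Step 6: flows [3->0,3->1,3->2] -> levels [6 6 6 3]
Tank 3 first reaches <=3 at step 6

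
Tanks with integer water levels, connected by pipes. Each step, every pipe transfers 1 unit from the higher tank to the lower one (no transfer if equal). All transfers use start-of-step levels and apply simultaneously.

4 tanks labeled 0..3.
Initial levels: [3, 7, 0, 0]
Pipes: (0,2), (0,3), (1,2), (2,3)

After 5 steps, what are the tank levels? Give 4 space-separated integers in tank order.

Answer: 2 3 3 2

Derivation:
Step 1: flows [0->2,0->3,1->2,2=3] -> levels [1 6 2 1]
Step 2: flows [2->0,0=3,1->2,2->3] -> levels [2 5 1 2]
Step 3: flows [0->2,0=3,1->2,3->2] -> levels [1 4 4 1]
Step 4: flows [2->0,0=3,1=2,2->3] -> levels [2 4 2 2]
Step 5: flows [0=2,0=3,1->2,2=3] -> levels [2 3 3 2]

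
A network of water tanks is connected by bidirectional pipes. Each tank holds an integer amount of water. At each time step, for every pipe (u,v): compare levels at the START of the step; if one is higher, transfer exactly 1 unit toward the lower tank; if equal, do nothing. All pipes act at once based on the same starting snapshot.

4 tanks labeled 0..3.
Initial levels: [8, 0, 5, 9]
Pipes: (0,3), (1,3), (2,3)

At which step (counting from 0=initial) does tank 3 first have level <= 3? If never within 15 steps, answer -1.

Answer: -1

Derivation:
Step 1: flows [3->0,3->1,3->2] -> levels [9 1 6 6]
Step 2: flows [0->3,3->1,2=3] -> levels [8 2 6 6]
Step 3: flows [0->3,3->1,2=3] -> levels [7 3 6 6]
Step 4: flows [0->3,3->1,2=3] -> levels [6 4 6 6]
Step 5: flows [0=3,3->1,2=3] -> levels [6 5 6 5]
Step 6: flows [0->3,1=3,2->3] -> levels [5 5 5 7]
Step 7: flows [3->0,3->1,3->2] -> levels [6 6 6 4]
Step 8: flows [0->3,1->3,2->3] -> levels [5 5 5 7]
  -> period-2 cycle (repeats step 6); tank 3 never drops to <=3
Tank 3 never reaches <=3 within 15 steps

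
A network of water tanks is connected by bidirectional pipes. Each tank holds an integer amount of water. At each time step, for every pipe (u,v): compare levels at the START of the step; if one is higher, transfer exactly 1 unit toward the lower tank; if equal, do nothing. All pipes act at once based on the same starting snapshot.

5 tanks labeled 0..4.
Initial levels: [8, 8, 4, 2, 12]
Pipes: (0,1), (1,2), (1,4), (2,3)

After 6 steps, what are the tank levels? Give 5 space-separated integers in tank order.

Answer: 7 8 6 6 7

Derivation:
Step 1: flows [0=1,1->2,4->1,2->3] -> levels [8 8 4 3 11]
Step 2: flows [0=1,1->2,4->1,2->3] -> levels [8 8 4 4 10]
Step 3: flows [0=1,1->2,4->1,2=3] -> levels [8 8 5 4 9]
Step 4: flows [0=1,1->2,4->1,2->3] -> levels [8 8 5 5 8]
Step 5: flows [0=1,1->2,1=4,2=3] -> levels [8 7 6 5 8]
Step 6: flows [0->1,1->2,4->1,2->3] -> levels [7 8 6 6 7]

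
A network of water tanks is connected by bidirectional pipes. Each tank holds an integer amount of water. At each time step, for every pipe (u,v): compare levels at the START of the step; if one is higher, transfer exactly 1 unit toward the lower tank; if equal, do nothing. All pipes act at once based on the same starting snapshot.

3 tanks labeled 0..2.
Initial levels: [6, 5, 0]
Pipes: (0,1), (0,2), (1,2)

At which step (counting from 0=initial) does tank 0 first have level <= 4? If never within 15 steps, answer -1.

Answer: 1

Derivation:
Step 1: flows [0->1,0->2,1->2] -> levels [4 5 2]
Tank 0 first reaches <=4 at step 1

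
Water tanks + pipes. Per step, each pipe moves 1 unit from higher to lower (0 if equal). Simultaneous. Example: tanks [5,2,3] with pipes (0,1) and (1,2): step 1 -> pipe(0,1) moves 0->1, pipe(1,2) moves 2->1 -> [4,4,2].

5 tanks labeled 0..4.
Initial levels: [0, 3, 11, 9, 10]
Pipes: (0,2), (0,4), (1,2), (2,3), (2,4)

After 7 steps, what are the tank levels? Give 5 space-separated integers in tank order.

Answer: 6 6 9 6 6

Derivation:
Step 1: flows [2->0,4->0,2->1,2->3,2->4] -> levels [2 4 7 10 10]
Step 2: flows [2->0,4->0,2->1,3->2,4->2] -> levels [4 5 7 9 8]
Step 3: flows [2->0,4->0,2->1,3->2,4->2] -> levels [6 6 7 8 6]
Step 4: flows [2->0,0=4,2->1,3->2,2->4] -> levels [7 7 5 7 7]
Step 5: flows [0->2,0=4,1->2,3->2,4->2] -> levels [6 6 9 6 6]
Step 6: flows [2->0,0=4,2->1,2->3,2->4] -> levels [7 7 5 7 7]
  -> period-2 cycle: step 6 state = step 4 state
  -> state at step 7: (7-4) mod 2 = 1, same as step 5 -> [6 6 9 6 6]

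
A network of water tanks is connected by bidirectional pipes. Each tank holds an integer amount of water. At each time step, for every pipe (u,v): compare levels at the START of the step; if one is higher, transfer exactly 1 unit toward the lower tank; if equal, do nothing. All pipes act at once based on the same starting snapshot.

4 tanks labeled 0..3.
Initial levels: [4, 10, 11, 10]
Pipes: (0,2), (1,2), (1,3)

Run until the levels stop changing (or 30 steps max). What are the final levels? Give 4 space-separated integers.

Answer: 9 10 8 8

Derivation:
Step 1: flows [2->0,2->1,1=3] -> levels [5 11 9 10]
Step 2: flows [2->0,1->2,1->3] -> levels [6 9 9 11]
Step 3: flows [2->0,1=2,3->1] -> levels [7 10 8 10]
Step 4: flows [2->0,1->2,1=3] -> levels [8 9 8 10]
Step 5: flows [0=2,1->2,3->1] -> levels [8 9 9 9]
Step 6: flows [2->0,1=2,1=3] -> levels [9 9 8 9]
Step 7: flows [0->2,1->2,1=3] -> levels [8 8 10 9]
Step 8: flows [2->0,2->1,3->1] -> levels [9 10 8 8]
Step 9: flows [0->2,1->2,1->3] -> levels [8 8 10 9]
  -> period-2 cycle: step 9 state = step 7 state; never stabilizes
  -> state at step 30: (30-7) mod 2 = 1, same as step 8 -> [9 10 8 8]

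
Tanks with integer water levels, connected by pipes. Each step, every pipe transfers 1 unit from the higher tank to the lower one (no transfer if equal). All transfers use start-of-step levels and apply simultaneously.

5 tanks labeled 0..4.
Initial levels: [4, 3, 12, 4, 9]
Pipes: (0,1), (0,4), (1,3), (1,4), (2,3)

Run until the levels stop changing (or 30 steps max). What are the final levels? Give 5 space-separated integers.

Answer: 6 5 7 8 6

Derivation:
Step 1: flows [0->1,4->0,3->1,4->1,2->3] -> levels [4 6 11 4 7]
Step 2: flows [1->0,4->0,1->3,4->1,2->3] -> levels [6 5 10 6 5]
Step 3: flows [0->1,0->4,3->1,1=4,2->3] -> levels [4 7 9 6 6]
Step 4: flows [1->0,4->0,1->3,1->4,2->3] -> levels [6 4 8 8 6]
Step 5: flows [0->1,0=4,3->1,4->1,2=3] -> levels [5 7 8 7 5]
Step 6: flows [1->0,0=4,1=3,1->4,2->3] -> levels [6 5 7 8 6]
Step 7: flows [0->1,0=4,3->1,4->1,3->2] -> levels [5 8 8 6 5]
Step 8: flows [1->0,0=4,1->3,1->4,2->3] -> levels [6 5 7 8 6]
  -> period-2 cycle: step 8 state = step 6 state; never stabilizes
  -> state at step 30: (30-6) mod 2 = 0, same as step 6 -> [6 5 7 8 6]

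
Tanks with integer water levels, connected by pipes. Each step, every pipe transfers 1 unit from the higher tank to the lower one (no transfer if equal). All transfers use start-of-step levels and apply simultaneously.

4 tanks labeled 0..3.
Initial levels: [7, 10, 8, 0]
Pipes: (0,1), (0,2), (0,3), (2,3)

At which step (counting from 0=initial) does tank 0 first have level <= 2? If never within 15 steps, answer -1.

Answer: -1

Derivation:
Step 1: flows [1->0,2->0,0->3,2->3] -> levels [8 9 6 2]
Step 2: flows [1->0,0->2,0->3,2->3] -> levels [7 8 6 4]
Step 3: flows [1->0,0->2,0->3,2->3] -> levels [6 7 6 6]
Step 4: flows [1->0,0=2,0=3,2=3] -> levels [7 6 6 6]
Step 5: flows [0->1,0->2,0->3,2=3] -> levels [4 7 7 7]
Step 6: flows [1->0,2->0,3->0,2=3] -> levels [7 6 6 6]
  -> period-2 cycle (repeats step 4); tank 0 never drops to <=2
Tank 0 never reaches <=2 within 15 steps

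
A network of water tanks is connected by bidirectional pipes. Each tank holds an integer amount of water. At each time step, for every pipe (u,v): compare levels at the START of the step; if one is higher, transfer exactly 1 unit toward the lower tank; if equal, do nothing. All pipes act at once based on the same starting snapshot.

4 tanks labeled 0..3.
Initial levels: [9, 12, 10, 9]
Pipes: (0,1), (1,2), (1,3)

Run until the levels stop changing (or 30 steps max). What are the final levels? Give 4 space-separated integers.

Answer: 9 12 10 9

Derivation:
Step 1: flows [1->0,1->2,1->3] -> levels [10 9 11 10]
Step 2: flows [0->1,2->1,3->1] -> levels [9 12 10 9]
  -> period-2 cycle: step 2 state = step 0 state; never stabilizes
  -> state at step 30: (30-0) mod 2 = 0, same as step 0 -> [9 12 10 9]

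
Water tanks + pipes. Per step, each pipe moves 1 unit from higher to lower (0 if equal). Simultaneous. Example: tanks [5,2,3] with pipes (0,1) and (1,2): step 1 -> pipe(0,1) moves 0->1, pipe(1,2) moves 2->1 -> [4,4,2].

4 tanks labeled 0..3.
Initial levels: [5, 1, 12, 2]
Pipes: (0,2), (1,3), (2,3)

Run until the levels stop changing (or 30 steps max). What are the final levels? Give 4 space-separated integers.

Answer: 6 4 4 6

Derivation:
Step 1: flows [2->0,3->1,2->3] -> levels [6 2 10 2]
Step 2: flows [2->0,1=3,2->3] -> levels [7 2 8 3]
Step 3: flows [2->0,3->1,2->3] -> levels [8 3 6 3]
Step 4: flows [0->2,1=3,2->3] -> levels [7 3 6 4]
Step 5: flows [0->2,3->1,2->3] -> levels [6 4 6 4]
Step 6: flows [0=2,1=3,2->3] -> levels [6 4 5 5]
Step 7: flows [0->2,3->1,2=3] -> levels [5 5 6 4]
Step 8: flows [2->0,1->3,2->3] -> levels [6 4 4 6]
Step 9: flows [0->2,3->1,3->2] -> levels [5 5 6 4]
  -> period-2 cycle: step 9 state = step 7 state; never stabilizes
  -> state at step 30: (30-7) mod 2 = 1, same as step 8 -> [6 4 4 6]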